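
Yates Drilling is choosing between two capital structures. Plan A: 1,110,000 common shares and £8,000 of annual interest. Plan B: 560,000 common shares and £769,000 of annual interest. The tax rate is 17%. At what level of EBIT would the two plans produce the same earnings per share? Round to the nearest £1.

£1,543,836

At indifference, (EBIT − 8,000)(1 − t)/1,110,000 = (EBIT − 769,000)(1 − t)/560,000.
The (1 − t) factor cancels: (EBIT − 8,000) × 560,000 = (EBIT − 769,000) × 1,110,000.
Solving, EBIT = (769,000·1,110,000 − 8,000·560,000) / (1,110,000 − 560,000) = 849,110,000,000 / 550,000 = 1,543,836.36.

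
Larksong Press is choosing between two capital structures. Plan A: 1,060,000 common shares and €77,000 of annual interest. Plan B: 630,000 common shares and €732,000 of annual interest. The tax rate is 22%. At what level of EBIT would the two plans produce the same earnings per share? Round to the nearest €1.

At indifference, (EBIT − 77,000)(1 − t)/1,060,000 = (EBIT − 732,000)(1 − t)/630,000.
The (1 − t) factor cancels: (EBIT − 77,000) × 630,000 = (EBIT − 732,000) × 1,060,000.
Solving, EBIT = (732,000·1,060,000 − 77,000·630,000) / (1,060,000 − 630,000) = 727,410,000,000 / 430,000 = 1,691,651.16.

€1,691,651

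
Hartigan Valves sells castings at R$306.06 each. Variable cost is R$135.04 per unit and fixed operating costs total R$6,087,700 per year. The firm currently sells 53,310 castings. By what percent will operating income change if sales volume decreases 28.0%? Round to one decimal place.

-84.3%

At 53,310 units, contribution = 53,310 × R$171.02 = R$9,117,076.20.
Subtracting fixed costs: EBIT = R$9,117,076.20 − R$6,087,700 = R$3,029,376.20.
DOL = contribution ÷ EBIT = R$9,117,076.20 ÷ R$3,029,376.20 = 3.0096.
So EBIT moves 3.0096 × (-28.0%) = -84.3%.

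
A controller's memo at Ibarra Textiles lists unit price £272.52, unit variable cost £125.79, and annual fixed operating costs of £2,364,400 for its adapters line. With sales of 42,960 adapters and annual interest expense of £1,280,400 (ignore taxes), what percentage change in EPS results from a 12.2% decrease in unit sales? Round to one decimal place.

Total contribution margin = 42,960 × £146.73 = £6,303,520.80.
Subtracting fixed costs: EBIT = £6,303,520.80 − £2,364,400 = £3,939,120.80.
After interest of £1,280,400.00, pre-tax earnings = £2,658,720.80.
DCL = total CM / (EBIT − I) = £6,303,520.80 / £2,658,720.80 = 2.3709.
%ΔEPS = DCL × %ΔSales = 2.3709 × -12.2% = -28.9%.

-28.9%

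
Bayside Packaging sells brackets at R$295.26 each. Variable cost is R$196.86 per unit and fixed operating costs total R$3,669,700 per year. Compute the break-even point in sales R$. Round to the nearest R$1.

Contribution margin per unit = R$295.26 − R$196.86 = R$98.40, a CM ratio of R$98.40 ÷ R$295.26 = 0.3333.
Break-even sales = FC ÷ CM ratio = R$3,669,700 × R$295.26 / R$98.40 = R$11,011,338.

R$11,011,338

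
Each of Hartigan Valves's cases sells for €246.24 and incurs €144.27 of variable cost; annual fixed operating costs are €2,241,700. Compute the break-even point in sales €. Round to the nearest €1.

€5,413,320

Contribution margin per unit = €246.24 − €144.27 = €101.97, a CM ratio of €101.97 ÷ €246.24 = 0.4141.
Break-even revenue = fixed costs × price ÷ CM = €2,241,700 × €246.24 ÷ €101.97 = €5,413,320.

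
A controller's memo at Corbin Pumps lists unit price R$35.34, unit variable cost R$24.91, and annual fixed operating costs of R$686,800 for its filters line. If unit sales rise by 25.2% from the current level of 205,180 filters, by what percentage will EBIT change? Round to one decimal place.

At 205,180 units, contribution = 205,180 × R$10.43 = R$2,140,027.40.
Operating income = contribution − fixed costs = R$2,140,027.40 − R$686,800 = R$1,453,227.40.
So DOL = total CM / EBIT = R$2,140,027.40 / R$1,453,227.40 = 1.4726.
%ΔEBIT = DOL × %ΔSales = 1.4726 × +25.2% = +37.1%.

+37.1%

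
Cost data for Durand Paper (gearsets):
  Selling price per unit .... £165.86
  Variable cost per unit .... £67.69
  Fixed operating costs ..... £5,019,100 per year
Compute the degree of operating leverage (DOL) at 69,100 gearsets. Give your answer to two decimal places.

Contribution at this volume is 69,100 × £98.17 = £6,783,547.00.
Subtracting fixed costs: EBIT = £6,783,547.00 − £5,019,100 = £1,764,447.00.
So DOL = total CM / EBIT = £6,783,547.00 / £1,764,447.00 = 3.8446.

3.84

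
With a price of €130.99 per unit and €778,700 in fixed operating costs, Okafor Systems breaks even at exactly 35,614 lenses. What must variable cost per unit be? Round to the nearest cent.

€109.13

Contribution per unit must be FC / Q = €778,700 / 35,614 = €21.8650.
Hence VC = price − CM = €130.99 − €21.8650 = €109.13.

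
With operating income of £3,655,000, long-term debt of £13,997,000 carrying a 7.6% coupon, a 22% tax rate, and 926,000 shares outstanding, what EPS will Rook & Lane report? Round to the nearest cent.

Interest = £1,063,772.00, so EBT = £3,655,000 − £1,063,772.00 = £2,591,228.00.
Net income = £2,591,228.00 × (1 − 0.22) = £2,021,157.84.
EPS = £2,021,157.84 ÷ 926,000 = £2.18.

£2.18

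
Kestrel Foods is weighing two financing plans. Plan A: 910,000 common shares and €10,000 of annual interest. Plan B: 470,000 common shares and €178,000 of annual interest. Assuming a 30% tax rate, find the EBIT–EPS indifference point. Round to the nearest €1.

€357,455

Set EPS_A = EPS_B: (EBIT − €10,000)(1 − 0.30) ÷ 910,000 = (EBIT − €178,000)(1 − 0.30) ÷ 470,000.
Cancelling (1 − t) and cross-multiplying: 470,000·(EBIT − 10,000) = 910,000·(EBIT − 178,000).
EBIT × (910,000 − 470,000) = 178,000 × 910,000 − 10,000 × 470,000 = 157,280,000,000, so EBIT = 157,280,000,000 ÷ 440,000 = 357,454.55.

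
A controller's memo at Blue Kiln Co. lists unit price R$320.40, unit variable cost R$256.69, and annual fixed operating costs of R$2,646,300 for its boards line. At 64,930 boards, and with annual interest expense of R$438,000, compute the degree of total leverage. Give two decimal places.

Total contribution margin = 64,930 × R$63.71 = R$4,136,690.30.
Subtracting fixed costs: EBIT = R$4,136,690.30 − R$2,646,300 = R$1,490,390.30. Interest = R$438,000.00, so EBIT − I = R$1,052,390.30.
Degree of total leverage = total CM / (EBIT − interest) = R$4,136,690.30 / R$1,052,390.30 = 3.9308.

3.93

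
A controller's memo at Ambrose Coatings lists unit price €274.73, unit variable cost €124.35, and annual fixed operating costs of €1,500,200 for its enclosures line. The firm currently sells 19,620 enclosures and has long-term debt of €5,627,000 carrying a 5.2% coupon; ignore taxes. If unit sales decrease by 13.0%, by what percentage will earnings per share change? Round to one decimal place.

-33.1%

Contribution at this volume is 19,620 × €150.38 = €2,950,455.60.
EBIT = €2,950,455.60 − €1,500,200 = €1,450,255.60.
After interest of €292,604.00, pre-tax earnings = €1,157,651.60.
DCL = total CM / (EBIT − I) = €2,950,455.60 / €1,157,651.60 = 2.5487.
EPS therefore changes by 2.5487 × (-13.0%) = -33.1%.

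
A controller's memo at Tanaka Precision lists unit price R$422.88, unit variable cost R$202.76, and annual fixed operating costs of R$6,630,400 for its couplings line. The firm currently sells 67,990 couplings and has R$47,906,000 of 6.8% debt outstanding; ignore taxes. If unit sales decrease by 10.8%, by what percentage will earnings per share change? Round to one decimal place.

-31.8%

At 67,990 units, contribution = 67,990 × R$220.12 = R$14,965,958.80.
Subtracting fixed costs: EBIT = R$14,965,958.80 − R$6,630,400 = R$8,335,558.80.
After interest of R$3,257,608.00, pre-tax earnings = R$5,077,950.80.
DCL = total CM / (EBIT − I) = R$14,965,958.80 / R$5,077,950.80 = 2.9472.
EPS therefore changes by 2.9472 × (-10.8%) = -31.8%.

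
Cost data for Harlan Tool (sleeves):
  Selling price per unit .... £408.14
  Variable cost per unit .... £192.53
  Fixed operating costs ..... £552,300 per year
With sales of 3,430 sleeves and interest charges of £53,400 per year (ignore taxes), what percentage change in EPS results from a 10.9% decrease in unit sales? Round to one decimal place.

-60.2%

Total contribution margin = 3,430 × £215.61 = £739,542.30.
EBIT = £739,542.30 − £552,300 = £187,242.30.
Interest = £53,400.00, so EBIT − I = £133,842.30.
DCL = total CM / (EBIT − I) = £739,542.30 / £133,842.30 = 5.5255.
%ΔEPS = DCL × %ΔSales = 5.5255 × -10.9% = -60.2%.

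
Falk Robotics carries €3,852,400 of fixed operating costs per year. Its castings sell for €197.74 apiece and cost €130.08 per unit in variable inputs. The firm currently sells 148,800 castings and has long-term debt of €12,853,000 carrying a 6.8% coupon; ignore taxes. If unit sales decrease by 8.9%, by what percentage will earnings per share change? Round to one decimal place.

-16.8%

At 148,800 units, contribution = 148,800 × €67.66 = €10,067,808.00.
Operating income = contribution − fixed costs = €10,067,808.00 − €3,852,400 = €6,215,408.00.
Interest = €874,004.00, so EBIT − I = €5,341,404.00.
Degree of combined leverage = contribution ÷ (EBIT − I) = €10,067,808.00 ÷ €5,341,404.00 = 1.8849.
EPS therefore changes by 1.8849 × (-8.9%) = -16.8%.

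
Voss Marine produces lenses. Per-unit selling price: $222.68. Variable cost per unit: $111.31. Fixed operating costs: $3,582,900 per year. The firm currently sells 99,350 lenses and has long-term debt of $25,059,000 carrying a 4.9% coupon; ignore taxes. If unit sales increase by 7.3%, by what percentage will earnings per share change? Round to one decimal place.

Contribution at this volume is 99,350 × $111.37 = $11,064,609.50.
Operating income = contribution − fixed costs = $11,064,609.50 − $3,582,900 = $7,481,709.50.
After interest of $1,227,891.00, pre-tax earnings = $6,253,818.50.
DCL = total CM / (EBIT − I) = $11,064,609.50 / $6,253,818.50 = 1.7693.
%ΔEPS = DCL × %ΔSales = 1.7693 × +7.3% = +12.9%.

+12.9%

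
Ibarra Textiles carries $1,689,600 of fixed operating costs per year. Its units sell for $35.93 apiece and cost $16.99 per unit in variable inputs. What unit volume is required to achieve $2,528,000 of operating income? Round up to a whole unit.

Contribution margin per unit = $35.93 − $16.99 = $18.94.
Units = (FC + target) / CM = ($1,689,600 + $2,528,000) / $18.94 = 222,682.15, so 222,683 units.

222,683 units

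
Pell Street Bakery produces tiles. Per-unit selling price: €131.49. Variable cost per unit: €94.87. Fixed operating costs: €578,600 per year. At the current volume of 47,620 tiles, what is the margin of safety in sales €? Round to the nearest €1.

€4,183,997

Each unit contributes €131.49 − €94.87 = €36.62. Break-even units = €578,600 ÷ €36.62 = 15,800.11; break-even revenue = 15,800.11 × €131.49 = €2,077,556.36.
Current sales = 47,620 × €131.49 = €6,261,553.80.
Margin of safety = €6,261,553.80 − €2,077,556.36 = €4,183,997.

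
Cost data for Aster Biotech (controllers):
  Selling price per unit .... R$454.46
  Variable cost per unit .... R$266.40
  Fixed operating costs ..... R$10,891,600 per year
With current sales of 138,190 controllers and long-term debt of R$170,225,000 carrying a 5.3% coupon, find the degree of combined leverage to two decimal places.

Total contribution margin = 138,190 × R$188.06 = R$25,988,011.40.
Subtracting fixed costs: EBIT = R$25,988,011.40 − R$10,891,600 = R$15,096,411.40. Interest = R$9,021,925.00.
DOL = R$25,988,011.40 ÷ R$15,096,411.40 = 1.7215; DFL = R$15,096,411.40 ÷ R$6,074,486.40 = 2.4852.
DCL = DOL × DFL = 1.7215 × 2.4852 = 4.2783.

4.28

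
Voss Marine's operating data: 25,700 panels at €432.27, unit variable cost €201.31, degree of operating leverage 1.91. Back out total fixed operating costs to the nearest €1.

€2,827,990

Total contribution margin = 25,700 × €230.96 = €5,935,672.00.
DOL = contribution / EBIT, so EBIT = €5,935,672.00 / 1.91 = €3,107,681.68.
And FC = contribution − EBIT = €5,935,672.00 − €3,107,681.68 = €2,827,990.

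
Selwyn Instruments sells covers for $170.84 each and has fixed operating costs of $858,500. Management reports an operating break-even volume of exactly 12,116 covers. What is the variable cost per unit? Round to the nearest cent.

$99.98

Contribution per unit must be FC / Q = $858,500 / 12,116 = $70.8567.
Variable cost per unit = $170.84 − $70.8567 = $99.98.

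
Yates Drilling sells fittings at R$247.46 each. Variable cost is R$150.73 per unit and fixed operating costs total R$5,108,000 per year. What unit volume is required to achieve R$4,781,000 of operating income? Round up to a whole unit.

102,234 fittings

Each unit contributes R$247.46 − R$150.73 = R$96.73.
Required volume = (fixed costs + target profit) ÷ CM = (R$5,108,000 + R$4,781,000) ÷ R$96.73 = 102,233.02, so 102,234 fittings.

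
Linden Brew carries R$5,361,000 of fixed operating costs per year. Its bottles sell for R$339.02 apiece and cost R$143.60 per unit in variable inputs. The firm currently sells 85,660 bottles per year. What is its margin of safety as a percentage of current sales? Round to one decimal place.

68.0%

Unit CM = price − variable cost = R$339.02 − R$143.60 = R$195.42. Break-even units = R$5,361,000 ÷ R$195.42 = 27,433.22; break-even revenue = 27,433.22 × R$339.02 = R$9,300,410.50.
Actual sales revenue = 85,660 × R$339.02 = R$29,040,453.20.
Margin of safety = (R$29,040,453.20 − R$9,300,410.50) ÷ R$29,040,453.20 = 68.0%.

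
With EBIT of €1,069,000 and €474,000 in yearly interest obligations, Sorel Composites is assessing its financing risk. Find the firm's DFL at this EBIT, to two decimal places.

Annual interest charges come to €474,000.00.
Degree of financial leverage = EBIT / (EBIT − interest) = €1,069,000 / €595,000.00 = 1.7966.

1.80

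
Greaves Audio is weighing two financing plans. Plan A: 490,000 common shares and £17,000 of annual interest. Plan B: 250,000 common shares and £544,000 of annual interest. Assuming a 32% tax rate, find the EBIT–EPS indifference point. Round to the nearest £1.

At indifference, (EBIT − 17,000)(1 − t)/490,000 = (EBIT − 544,000)(1 − t)/250,000.
The (1 − t) factor cancels: (EBIT − 17,000) × 250,000 = (EBIT − 544,000) × 490,000.
Solving, EBIT = (544,000·490,000 − 17,000·250,000) / (490,000 − 250,000) = 262,310,000,000 / 240,000 = 1,092,958.33.

£1,092,958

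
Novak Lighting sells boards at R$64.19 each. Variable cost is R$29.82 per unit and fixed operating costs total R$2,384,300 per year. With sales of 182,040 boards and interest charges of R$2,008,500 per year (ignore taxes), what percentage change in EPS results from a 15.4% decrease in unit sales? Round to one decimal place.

At 182,040 units, contribution = 182,040 × R$34.37 = R$6,256,714.80.
Operating income = contribution − fixed costs = R$6,256,714.80 − R$2,384,300 = R$3,872,414.80.
Interest = R$2,008,500.00, so EBIT − I = R$1,863,914.80.
Degree of combined leverage = contribution ÷ (EBIT − I) = R$6,256,714.80 ÷ R$1,863,914.80 = 3.3568.
%ΔEPS = DCL × %ΔSales = 3.3568 × -15.4% = -51.7%.

-51.7%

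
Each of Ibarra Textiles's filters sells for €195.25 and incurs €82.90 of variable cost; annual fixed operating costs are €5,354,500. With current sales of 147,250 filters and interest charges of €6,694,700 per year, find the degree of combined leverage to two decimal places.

At 147,250 units, contribution = 147,250 × €112.35 = €16,543,537.50.
EBIT = €16,543,537.50 − €5,354,500 = €11,189,037.50. Interest = €6,694,700.00, so EBIT − I = €4,494,337.50.
Degree of total leverage = total CM / (EBIT − interest) = €16,543,537.50 / €4,494,337.50 = 3.6810.

3.68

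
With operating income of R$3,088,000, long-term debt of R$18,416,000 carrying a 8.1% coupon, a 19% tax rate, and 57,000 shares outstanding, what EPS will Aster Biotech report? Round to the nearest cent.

R$22.68

Interest = R$1,491,696.00, so EBT = R$3,088,000 − R$1,491,696.00 = R$1,596,304.00.
After tax at 19%: net income = R$1,596,304.00 × 0.81 = R$1,293,006.24.
Per share: R$1,293,006.24 / 57,000 shares = R$22.68.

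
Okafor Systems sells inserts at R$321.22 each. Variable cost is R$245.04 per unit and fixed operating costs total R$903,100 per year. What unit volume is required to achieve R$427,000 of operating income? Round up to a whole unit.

Unit CM = price − variable cost = R$321.22 − R$245.04 = R$76.18.
Units = (FC + target) / CM = (R$903,100 + R$427,000) / R$76.18 = 17,459.96, so 17,460 inserts.

17,460 inserts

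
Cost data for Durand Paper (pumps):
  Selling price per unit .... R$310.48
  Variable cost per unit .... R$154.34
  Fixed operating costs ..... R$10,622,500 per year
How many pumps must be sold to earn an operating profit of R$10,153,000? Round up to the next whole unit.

133,057 pumps

Contribution margin per unit = R$310.48 − R$154.34 = R$156.14.
Required volume = (fixed costs + target profit) ÷ CM = (R$10,622,500 + R$10,153,000) ÷ R$156.14 = 133,056.87, so 133,057 pumps.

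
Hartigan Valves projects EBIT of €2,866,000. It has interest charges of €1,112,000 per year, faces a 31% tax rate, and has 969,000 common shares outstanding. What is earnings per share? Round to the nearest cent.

Interest = €1,112,000.00, so EBT = €2,866,000 − €1,112,000.00 = €1,754,000.00.
After tax at 31%: net income = €1,754,000.00 × 0.69 = €1,210,260.00.
EPS = €1,210,260.00 ÷ 969,000 = €1.25.

€1.25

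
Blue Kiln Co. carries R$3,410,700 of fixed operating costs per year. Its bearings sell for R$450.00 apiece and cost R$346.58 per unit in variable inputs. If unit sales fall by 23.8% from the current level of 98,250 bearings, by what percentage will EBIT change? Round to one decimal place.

-35.8%

At 98,250 units, contribution = 98,250 × R$103.42 = R$10,161,015.00.
Operating income = contribution − fixed costs = R$10,161,015.00 − R$3,410,700 = R$6,750,315.00.
DOL = contribution ÷ EBIT = R$10,161,015.00 ÷ R$6,750,315.00 = 1.5053.
Operating income changes by 1.5053 × -23.8% = -35.8%.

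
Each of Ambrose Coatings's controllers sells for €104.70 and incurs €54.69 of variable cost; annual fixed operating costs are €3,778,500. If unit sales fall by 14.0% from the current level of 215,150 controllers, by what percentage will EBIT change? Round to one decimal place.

At 215,150 units, contribution = 215,150 × €50.01 = €10,759,651.50.
EBIT = €10,759,651.50 − €3,778,500 = €6,981,151.50.
So DOL = total CM / EBIT = €10,759,651.50 / €6,981,151.50 = 1.5412.
%ΔEBIT = DOL × %ΔSales = 1.5412 × -14.0% = -21.6%.

-21.6%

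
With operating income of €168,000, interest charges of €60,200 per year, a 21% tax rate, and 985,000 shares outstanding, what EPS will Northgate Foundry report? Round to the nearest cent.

€0.09

Interest = €60,200.00, so EBT = €168,000 − €60,200.00 = €107,800.00.
After tax at 21%: net income = €107,800.00 × 0.79 = €85,162.00.
EPS = €85,162.00 ÷ 985,000 = €0.09.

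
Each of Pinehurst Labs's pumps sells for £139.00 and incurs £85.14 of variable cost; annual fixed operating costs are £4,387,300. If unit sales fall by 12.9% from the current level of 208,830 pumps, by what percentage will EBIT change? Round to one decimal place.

-21.1%

At 208,830 units, contribution = 208,830 × £53.86 = £11,247,583.80.
EBIT = £11,247,583.80 − £4,387,300 = £6,860,283.80.
DOL = contribution ÷ EBIT = £11,247,583.80 ÷ £6,860,283.80 = 1.6395.
So EBIT moves 1.6395 × (-12.9%) = -21.1%.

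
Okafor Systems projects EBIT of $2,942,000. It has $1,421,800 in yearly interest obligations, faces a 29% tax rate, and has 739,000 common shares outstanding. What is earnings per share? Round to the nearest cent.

$1.46

Pre-tax income = $2,942,000 − $1,421,800.00 = $1,520,200.00.
Net income = $1,520,200.00 × (1 − 0.29) = $1,079,342.00.
Per share: $1,079,342.00 / 739,000 shares = $1.46.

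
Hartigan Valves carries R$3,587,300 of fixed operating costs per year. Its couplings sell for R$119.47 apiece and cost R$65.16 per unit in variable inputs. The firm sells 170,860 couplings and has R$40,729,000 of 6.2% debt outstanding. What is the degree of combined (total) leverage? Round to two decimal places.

2.93

Total contribution margin = 170,860 × R$54.31 = R$9,279,406.60.
Operating income = contribution − fixed costs = R$9,279,406.60 − R$3,587,300 = R$5,692,106.60. Interest = R$2,525,198.00, so EBIT − I = R$3,166,908.60.
Degree of total leverage = total CM / (EBIT − interest) = R$9,279,406.60 / R$3,166,908.60 = 2.9301.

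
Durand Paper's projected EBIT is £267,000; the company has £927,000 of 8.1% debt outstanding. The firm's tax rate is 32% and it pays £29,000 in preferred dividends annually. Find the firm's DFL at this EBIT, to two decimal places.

Annual interest charges come to £75,087.00.
Preferred dividends grossed up pre-tax: £29,000 / (1 − 0.32) = £42,647.06.
DFL = EBIT ÷ [EBIT − I − D_p/(1−t)] = £267,000 ÷ [£267,000 − £75,087.00 − £42,647.06] = £267,000 ÷ £149,265.94 = 1.7888.

1.79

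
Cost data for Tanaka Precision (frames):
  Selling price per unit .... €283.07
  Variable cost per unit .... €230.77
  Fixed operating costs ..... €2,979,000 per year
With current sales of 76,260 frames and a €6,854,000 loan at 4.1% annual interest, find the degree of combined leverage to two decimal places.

Contribution at this volume is 76,260 × €52.30 = €3,988,398.00.
Operating income = contribution − fixed costs = €3,988,398.00 − €2,979,000 = €1,009,398.00. Interest = €281,014.00, so EBIT − I = €728,384.00.
DCL = contribution ÷ (EBIT − I) = €3,988,398.00 ÷ €728,384.00 = 5.4757.

5.48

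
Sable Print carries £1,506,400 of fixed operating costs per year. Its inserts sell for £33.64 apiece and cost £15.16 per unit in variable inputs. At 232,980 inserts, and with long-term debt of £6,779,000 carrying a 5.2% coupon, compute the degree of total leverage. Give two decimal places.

At 232,980 units, contribution = 232,980 × £18.48 = £4,305,470.40.
Subtracting fixed costs: EBIT = £4,305,470.40 − £1,506,400 = £2,799,070.40. Interest = £352,508.00.
DOL = £4,305,470.40 ÷ £2,799,070.40 = 1.5382; DFL = £2,799,070.40 ÷ £2,446,562.40 = 1.1441.
Combined leverage = 1.5382 × 1.1441 = 1.7599.

1.76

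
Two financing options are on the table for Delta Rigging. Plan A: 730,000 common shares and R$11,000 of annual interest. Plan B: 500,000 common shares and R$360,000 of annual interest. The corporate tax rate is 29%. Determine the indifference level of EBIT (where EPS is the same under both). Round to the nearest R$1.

R$1,118,696

At indifference, (EBIT − 11,000)(1 − t)/730,000 = (EBIT − 360,000)(1 − t)/500,000.
Cancelling (1 − t) and cross-multiplying: 500,000·(EBIT − 11,000) = 730,000·(EBIT − 360,000).
EBIT × (730,000 − 500,000) = 360,000 × 730,000 − 11,000 × 500,000 = 257,300,000,000, so EBIT = 257,300,000,000 ÷ 230,000 = 1,118,695.65.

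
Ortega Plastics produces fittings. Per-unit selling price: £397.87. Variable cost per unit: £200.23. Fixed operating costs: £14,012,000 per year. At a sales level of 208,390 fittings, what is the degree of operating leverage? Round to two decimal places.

Contribution at this volume is 208,390 × £197.64 = £41,186,199.60.
EBIT = £41,186,199.60 − £14,012,000 = £27,174,199.60.
So DOL = total CM / EBIT = £41,186,199.60 / £27,174,199.60 = 1.5156.

1.52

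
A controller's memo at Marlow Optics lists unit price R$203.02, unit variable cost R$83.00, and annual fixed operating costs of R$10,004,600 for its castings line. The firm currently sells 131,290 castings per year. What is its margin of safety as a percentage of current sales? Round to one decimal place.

Contribution margin per unit = R$203.02 − R$83.00 = R$120.02. Break-even units = R$10,004,600 ÷ R$120.02 = 83,357.77; break-even revenue = 83,357.77 × R$203.02 = R$16,923,295.22.
Current sales = 131,290 × R$203.02 = R$26,654,495.80.
Margin of safety = (R$26,654,495.80 − R$16,923,295.22) ÷ R$26,654,495.80 = 36.5%.

36.5%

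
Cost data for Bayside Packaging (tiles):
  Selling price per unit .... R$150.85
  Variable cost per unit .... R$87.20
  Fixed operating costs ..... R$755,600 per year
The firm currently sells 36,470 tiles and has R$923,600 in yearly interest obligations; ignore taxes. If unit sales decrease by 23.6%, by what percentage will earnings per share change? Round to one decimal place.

-85.3%

Total contribution margin = 36,470 × R$63.65 = R$2,321,315.50.
Subtracting fixed costs: EBIT = R$2,321,315.50 − R$755,600 = R$1,565,715.50.
After interest of R$923,600.00, pre-tax earnings = R$642,115.50.
Degree of combined leverage = contribution ÷ (EBIT − I) = R$2,321,315.50 ÷ R$642,115.50 = 3.6151.
%ΔEPS = DCL × %ΔSales = 3.6151 × -23.6% = -85.3%.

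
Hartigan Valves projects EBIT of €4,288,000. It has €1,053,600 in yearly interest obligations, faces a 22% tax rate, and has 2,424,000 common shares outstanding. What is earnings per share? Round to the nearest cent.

Interest = €1,053,600.00, so EBT = €4,288,000 − €1,053,600.00 = €3,234,400.00.
After tax at 22%: net income = €3,234,400.00 × 0.78 = €2,522,832.00.
Per share: €2,522,832.00 / 2,424,000 shares = €1.04.

€1.04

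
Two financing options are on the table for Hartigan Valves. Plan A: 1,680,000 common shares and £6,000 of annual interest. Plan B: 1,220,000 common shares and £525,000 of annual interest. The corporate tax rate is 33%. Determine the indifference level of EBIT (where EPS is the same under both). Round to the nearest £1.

Set EPS_A = EPS_B: (EBIT − £6,000)(1 − 0.33) ÷ 1,680,000 = (EBIT − £525,000)(1 − 0.33) ÷ 1,220,000.
The (1 − t) factor cancels: (EBIT − 6,000) × 1,220,000 = (EBIT − 525,000) × 1,680,000.
Solving, EBIT = (525,000·1,680,000 − 6,000·1,220,000) / (1,680,000 − 1,220,000) = 874,680,000,000 / 460,000 = 1,901,478.26.

£1,901,478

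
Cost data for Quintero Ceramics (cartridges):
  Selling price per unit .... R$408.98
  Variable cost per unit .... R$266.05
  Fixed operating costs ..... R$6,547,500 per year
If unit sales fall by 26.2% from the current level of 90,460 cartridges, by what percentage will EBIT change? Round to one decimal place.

-53.1%

At 90,460 units, contribution = 90,460 × R$142.93 = R$12,929,447.80.
Operating income = contribution − fixed costs = R$12,929,447.80 − R$6,547,500 = R$6,381,947.80.
DOL = contribution ÷ EBIT = R$12,929,447.80 ÷ R$6,381,947.80 = 2.0259.
So EBIT moves 2.0259 × (-26.2%) = -53.1%.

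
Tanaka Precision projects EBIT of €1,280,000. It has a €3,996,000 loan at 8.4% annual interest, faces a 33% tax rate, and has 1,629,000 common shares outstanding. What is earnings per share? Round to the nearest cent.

€0.39

Pre-tax income = €1,280,000 − €335,664.00 = €944,336.00.
Net income = €944,336.00 × (1 − 0.33) = €632,705.12.
EPS = €632,705.12 ÷ 1,629,000 = €0.39.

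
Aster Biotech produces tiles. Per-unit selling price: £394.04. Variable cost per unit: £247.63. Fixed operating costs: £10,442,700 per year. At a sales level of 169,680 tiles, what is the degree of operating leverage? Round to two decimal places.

1.73

Total contribution margin = 169,680 × £146.41 = £24,842,848.80.
Operating income = contribution − fixed costs = £24,842,848.80 − £10,442,700 = £14,400,148.80.
DOL = contribution ÷ EBIT = £24,842,848.80 ÷ £14,400,148.80 = 1.7252.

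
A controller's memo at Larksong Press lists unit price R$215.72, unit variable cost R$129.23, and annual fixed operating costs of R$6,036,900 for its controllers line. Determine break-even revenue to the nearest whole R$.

R$15,057,002

CM per unit = R$215.72 − R$129.23 = R$86.49; CM ratio = R$86.49 / R$215.72 = 0.4009.
Break-even sales = FC ÷ CM ratio = R$6,036,900 × R$215.72 / R$86.49 = R$15,057,002.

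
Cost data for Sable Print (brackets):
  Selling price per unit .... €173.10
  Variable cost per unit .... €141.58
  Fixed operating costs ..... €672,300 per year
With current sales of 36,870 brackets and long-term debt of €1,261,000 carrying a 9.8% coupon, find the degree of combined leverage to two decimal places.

Contribution at this volume is 36,870 × €31.52 = €1,162,142.40.
Subtracting fixed costs: EBIT = €1,162,142.40 − €672,300 = €489,842.40. Interest = €123,578.00, so EBIT − I = €366,264.40.
DCL = contribution ÷ (EBIT − I) = €1,162,142.40 ÷ €366,264.40 = 3.1730.

3.17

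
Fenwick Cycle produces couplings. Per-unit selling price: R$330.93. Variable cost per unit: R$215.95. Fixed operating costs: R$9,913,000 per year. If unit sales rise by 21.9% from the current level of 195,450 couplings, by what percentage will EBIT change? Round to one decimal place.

+39.2%

At 195,450 units, contribution = 195,450 × R$114.98 = R$22,472,841.00.
EBIT = R$22,472,841.00 − R$9,913,000 = R$12,559,841.00.
Degree of operating leverage = R$22,472,841.00 / R$12,559,841.00 = 1.7893.
So EBIT moves 1.7893 × (+21.9%) = +39.2%.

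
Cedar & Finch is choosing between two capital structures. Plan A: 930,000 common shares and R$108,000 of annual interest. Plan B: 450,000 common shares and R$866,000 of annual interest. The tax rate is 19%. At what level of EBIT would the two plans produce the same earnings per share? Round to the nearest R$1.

R$1,576,625

At indifference, (EBIT − 108,000)(1 − t)/930,000 = (EBIT − 866,000)(1 − t)/450,000.
Cancelling (1 − t) and cross-multiplying: 450,000·(EBIT − 108,000) = 930,000·(EBIT − 866,000).
EBIT × (930,000 − 450,000) = 866,000 × 930,000 − 108,000 × 450,000 = 756,780,000,000, so EBIT = 756,780,000,000 ÷ 480,000 = 1,576,625.00.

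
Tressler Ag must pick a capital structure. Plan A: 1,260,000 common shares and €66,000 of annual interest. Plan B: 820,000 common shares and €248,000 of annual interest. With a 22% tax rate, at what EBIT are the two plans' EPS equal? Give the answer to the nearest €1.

€587,182

At indifference, (EBIT − 66,000)(1 − t)/1,260,000 = (EBIT − 248,000)(1 − t)/820,000.
Cancelling (1 − t) and cross-multiplying: 820,000·(EBIT − 66,000) = 1,260,000·(EBIT − 248,000).
EBIT × (1,260,000 − 820,000) = 248,000 × 1,260,000 − 66,000 × 820,000 = 258,360,000,000, so EBIT = 258,360,000,000 ÷ 440,000 = 587,181.82.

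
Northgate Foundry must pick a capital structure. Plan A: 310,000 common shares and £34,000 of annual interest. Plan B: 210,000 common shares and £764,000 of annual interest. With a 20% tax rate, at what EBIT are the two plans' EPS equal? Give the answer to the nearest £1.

£2,297,000

At indifference, (EBIT − 34,000)(1 − t)/310,000 = (EBIT − 764,000)(1 − t)/210,000.
The (1 − t) factor cancels: (EBIT − 34,000) × 210,000 = (EBIT − 764,000) × 310,000.
Solving, EBIT = (764,000·310,000 − 34,000·210,000) / (310,000 − 210,000) = 229,700,000,000 / 100,000 = 2,297,000.00.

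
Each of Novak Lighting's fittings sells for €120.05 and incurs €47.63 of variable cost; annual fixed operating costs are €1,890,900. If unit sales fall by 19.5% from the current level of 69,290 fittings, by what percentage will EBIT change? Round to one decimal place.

-31.3%

At 69,290 units, contribution = 69,290 × €72.42 = €5,017,981.80.
Subtracting fixed costs: EBIT = €5,017,981.80 − €1,890,900 = €3,127,081.80.
Degree of operating leverage = €5,017,981.80 / €3,127,081.80 = 1.6047.
So EBIT moves 1.6047 × (-19.5%) = -31.3%.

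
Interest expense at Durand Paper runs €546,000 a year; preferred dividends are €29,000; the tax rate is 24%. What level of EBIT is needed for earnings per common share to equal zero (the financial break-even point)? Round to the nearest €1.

Grossing the preferred dividend up to pre-tax terms: €29,000 / (1 − 0.24) = €38,157.89.
Financial break-even EBIT = interest + D_p ÷ (1 − t) = €546,000 + €38,157.89 = €584,157.89.

€584,158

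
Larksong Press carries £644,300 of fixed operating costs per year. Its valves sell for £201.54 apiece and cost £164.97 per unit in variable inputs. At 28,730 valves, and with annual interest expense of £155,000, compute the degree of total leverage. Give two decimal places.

At 28,730 units, contribution = 28,730 × £36.57 = £1,050,656.10.
EBIT = £1,050,656.10 − £644,300 = £406,356.10. Interest = £155,000.00.
DOL = £1,050,656.10 ÷ £406,356.10 = 2.5856; DFL = £406,356.10 ÷ £251,356.10 = 1.6167.
DCL = DOL × DFL = 2.5856 × 1.6167 = 4.1801.

4.18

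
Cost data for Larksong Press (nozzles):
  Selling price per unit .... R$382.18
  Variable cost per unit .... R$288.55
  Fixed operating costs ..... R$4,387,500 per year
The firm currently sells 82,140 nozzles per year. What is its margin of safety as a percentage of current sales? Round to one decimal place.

43.0%

Unit CM = price − variable cost = R$382.18 − R$288.55 = R$93.63. Break-even units = R$4,387,500 ÷ R$93.63 = 46,859.98; break-even revenue = 46,859.98 × R$382.18 = R$17,908,947.45.
Current sales = 82,140 × R$382.18 = R$31,392,265.20.
Margin of safety = (R$31,392,265.20 − R$17,908,947.45) ÷ R$31,392,265.20 = 43.0%.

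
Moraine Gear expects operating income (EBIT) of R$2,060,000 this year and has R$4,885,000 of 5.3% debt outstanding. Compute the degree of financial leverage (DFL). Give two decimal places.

1.14

Interest = R$258,905.00.
Degree of financial leverage = EBIT / (EBIT − interest) = R$2,060,000 / R$1,801,095.00 = 1.1437.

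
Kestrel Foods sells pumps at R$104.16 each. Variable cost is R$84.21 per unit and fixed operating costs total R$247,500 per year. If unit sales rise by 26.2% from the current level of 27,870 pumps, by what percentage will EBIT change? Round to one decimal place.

+47.2%

Total contribution margin = 27,870 × R$19.95 = R$556,006.50.
Operating income = contribution − fixed costs = R$556,006.50 − R$247,500 = R$308,506.50.
Degree of operating leverage = R$556,006.50 / R$308,506.50 = 1.8023.
%ΔEBIT = DOL × %ΔSales = 1.8023 × +26.2% = +47.2%.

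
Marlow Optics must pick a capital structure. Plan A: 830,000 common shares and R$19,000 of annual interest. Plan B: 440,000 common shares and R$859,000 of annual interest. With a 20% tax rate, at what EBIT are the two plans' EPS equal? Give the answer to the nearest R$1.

R$1,806,692

At indifference, (EBIT − 19,000)(1 − t)/830,000 = (EBIT − 859,000)(1 − t)/440,000.
The (1 − t) factor cancels: (EBIT − 19,000) × 440,000 = (EBIT − 859,000) × 830,000.
Solving, EBIT = (859,000·830,000 − 19,000·440,000) / (830,000 − 440,000) = 704,610,000,000 / 390,000 = 1,806,692.31.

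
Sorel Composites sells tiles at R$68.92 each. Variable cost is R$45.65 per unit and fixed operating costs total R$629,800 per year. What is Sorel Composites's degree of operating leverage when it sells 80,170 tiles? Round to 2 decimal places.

Contribution at this volume is 80,170 × R$23.27 = R$1,865,555.90.
EBIT = R$1,865,555.90 − R$629,800 = R$1,235,755.90.
Degree of operating leverage = R$1,865,555.90 / R$1,235,755.90 = 1.5096.

1.51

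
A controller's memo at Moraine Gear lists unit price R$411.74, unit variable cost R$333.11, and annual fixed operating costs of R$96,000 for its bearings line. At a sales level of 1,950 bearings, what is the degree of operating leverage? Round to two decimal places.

Total contribution margin = 1,950 × R$78.63 = R$153,328.50.
Operating income = contribution − fixed costs = R$153,328.50 − R$96,000 = R$57,328.50.
So DOL = total CM / EBIT = R$153,328.50 / R$57,328.50 = 2.6746.

2.67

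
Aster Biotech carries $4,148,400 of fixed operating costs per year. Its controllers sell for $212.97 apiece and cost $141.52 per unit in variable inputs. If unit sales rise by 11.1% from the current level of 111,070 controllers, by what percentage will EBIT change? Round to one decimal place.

At 111,070 units, contribution = 111,070 × $71.45 = $7,935,951.50.
Operating income = contribution − fixed costs = $7,935,951.50 − $4,148,400 = $3,787,551.50.
Degree of operating leverage = $7,935,951.50 / $3,787,551.50 = 2.0953.
So EBIT moves 2.0953 × (+11.1%) = +23.3%.

+23.3%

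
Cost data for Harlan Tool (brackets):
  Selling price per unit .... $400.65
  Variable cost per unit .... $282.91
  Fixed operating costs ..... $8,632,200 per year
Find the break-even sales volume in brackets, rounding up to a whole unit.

73,316 brackets

Unit CM = price − variable cost = $400.65 − $282.91 = $117.74.
Break-even volume = fixed costs ÷ CM per unit = $8,632,200 ÷ $117.74 = 73,315.78, so 73,316 brackets.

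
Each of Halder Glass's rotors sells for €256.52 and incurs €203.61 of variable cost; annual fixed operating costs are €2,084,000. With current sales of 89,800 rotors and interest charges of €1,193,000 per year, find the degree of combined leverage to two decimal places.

3.22

Total contribution margin = 89,800 × €52.91 = €4,751,318.00.
Subtracting fixed costs: EBIT = €4,751,318.00 − €2,084,000 = €2,667,318.00. Interest = €1,193,000.00, so EBIT − I = €1,474,318.00.
DCL = contribution ÷ (EBIT − I) = €4,751,318.00 ÷ €1,474,318.00 = 3.2227.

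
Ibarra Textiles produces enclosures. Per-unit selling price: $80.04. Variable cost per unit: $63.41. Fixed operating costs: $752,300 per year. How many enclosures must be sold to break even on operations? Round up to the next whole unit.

Unit CM = price − variable cost = $80.04 − $63.41 = $16.63.
Break-even volume = fixed costs ÷ CM per unit = $752,300 ÷ $16.63 = 45,237.52, so 45,238 enclosures.

45,238 enclosures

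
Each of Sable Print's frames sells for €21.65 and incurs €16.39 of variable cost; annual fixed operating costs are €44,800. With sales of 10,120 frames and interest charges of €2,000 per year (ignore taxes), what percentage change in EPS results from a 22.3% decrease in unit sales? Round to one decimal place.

-184.6%

At 10,120 units, contribution = 10,120 × €5.26 = €53,231.20.
EBIT = €53,231.20 − €44,800 = €8,431.20.
Interest = €2,000.00, so EBIT − I = €6,431.20.
Degree of combined leverage = contribution ÷ (EBIT − I) = €53,231.20 ÷ €6,431.20 = 8.2770.
EPS therefore changes by 8.2770 × (-22.3%) = -184.6%.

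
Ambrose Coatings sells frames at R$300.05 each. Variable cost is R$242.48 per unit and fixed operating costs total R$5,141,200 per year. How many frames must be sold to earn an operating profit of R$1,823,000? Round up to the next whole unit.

120,970 frames

Unit CM = price − variable cost = R$300.05 − R$242.48 = R$57.57.
Units = (FC + target) / CM = (R$5,141,200 + R$1,823,000) / R$57.57 = 120,969.25, so 120,970 frames.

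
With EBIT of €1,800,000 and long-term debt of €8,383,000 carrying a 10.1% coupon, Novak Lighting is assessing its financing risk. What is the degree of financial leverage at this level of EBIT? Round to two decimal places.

Interest = €846,683.00.
Degree of financial leverage = EBIT / (EBIT − interest) = €1,800,000 / €953,317.00 = 1.8881.

1.89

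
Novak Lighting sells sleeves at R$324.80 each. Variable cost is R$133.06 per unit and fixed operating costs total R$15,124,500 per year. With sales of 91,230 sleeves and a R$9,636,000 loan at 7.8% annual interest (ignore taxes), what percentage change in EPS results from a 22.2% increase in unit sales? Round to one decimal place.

Total contribution margin = 91,230 × R$191.74 = R$17,492,440.20.
Subtracting fixed costs: EBIT = R$17,492,440.20 − R$15,124,500 = R$2,367,940.20.
Interest = R$751,608.00, so EBIT − I = R$1,616,332.20.
DCL = total CM / (EBIT − I) = R$17,492,440.20 / R$1,616,332.20 = 10.8223.
EPS therefore changes by 10.8223 × (+22.2%) = +240.3%.

+240.3%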